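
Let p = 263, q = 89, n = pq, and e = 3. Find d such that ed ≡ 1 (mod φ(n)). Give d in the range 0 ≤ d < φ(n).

φ(n) = (p−1)(q−1) = 262·88 = 23056.
Need d with 3·d ≡ 1 (mod 23056). Apply the extended Euclidean algorithm:
23056 = 7685·3 + 1
3 = 3·1 + 0
Back-substitute:
1 = 23056 − 7685·3
So 3·(-7685) ≡ 1 (mod 23056), hence d ≡ -7685 ≡ 15371 (mod 23056).

15371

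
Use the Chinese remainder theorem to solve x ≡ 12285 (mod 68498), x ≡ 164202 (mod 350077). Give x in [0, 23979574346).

Write x = 12285 + 68498·k. Then 68498·k ≡ 164202 − 12285 ≡ 151917 (mod 350077).
Need 68498⁻¹ mod 350077. Extended Euclid on (350077, 68498):
350077 = 5*68498 + 7587
68498 = 9*7587 + 215
7587 = 35*215 + 62
215 = 3*62 + 29
62 = 2*29 + 4
29 = 7*4 + 1
4 = 4*1 + 0
Back-substitute:
1 = 29 − 7·4
1 = −7·62 + 15·29
1 = 15·215 − 52·62
1 = −52·7587 + 1835·215
1 = 1835·68498 − 16567·7587
1 = −16567·350077 + 84670·68498
68498⁻¹ ≡ 84670 (mod 350077), so k ≡ 84670·151917 ≡ 283256 (mod 350077).
x = 12285 + 68498·283256 = 19402481773.

19402481773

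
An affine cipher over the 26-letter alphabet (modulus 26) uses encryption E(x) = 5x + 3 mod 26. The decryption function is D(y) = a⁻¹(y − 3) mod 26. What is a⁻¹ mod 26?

21

Extended Euclidean algorithm:
26 = 5*5 + 1
5 = 5*1 + 0
gcd = 1, so the inverse exists. Back-substitute:
1 = 26 − 5·5
Hence 5⁻¹ ≡ -5 ≡ 21 (mod 26).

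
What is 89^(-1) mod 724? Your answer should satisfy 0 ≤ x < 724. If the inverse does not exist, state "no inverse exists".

Extended Euclidean algorithm:
724 = 8·89 + 12
89 = 7·12 + 5
12 = 2·5 + 2
5 = 2·2 + 1
2 = 2·1 + 0
The gcd is 1. Working backward:
1 = 5 − 2·2
1 = −2·12 + 5·5
1 = 5·89 − 37·12
1 = −37·724 + 301·89
So 89·301 ≡ 1 (mod 724).

301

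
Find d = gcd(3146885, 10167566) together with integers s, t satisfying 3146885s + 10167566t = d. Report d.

1

Apply Euclid's algorithm to 10167566 and 3146885:
10167566 = 3×3146885 + 726911
3146885 = 4×726911 + 239241
726911 = 3×239241 + 9188
239241 = 26×9188 + 353
9188 = 26×353 + 10
353 = 35×10 + 3
10 = 3×3 + 1
3 = 3×1 + 0
gcd(3146885, 10167566) = 1.
Express as a combination:
1 = 10 − 3·3
1 = −3·353 + 106·10
1 = 106·9188 − 2759·353
1 = −2759·239241 + 71840·9188
1 = 71840·726911 − 218279·239241
1 = −218279·3146885 + 944956·726911
1 = 944956·10167566 − 3053147·3146885
So 1 = (944956)·10167566 + (-3053147)·3146885.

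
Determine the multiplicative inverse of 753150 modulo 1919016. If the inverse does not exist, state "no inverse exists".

Compute gcd(753150, 1919016):
1919016 = 2×753150 + 412716
753150 = 1×412716 + 340434
412716 = 1×340434 + 72282
340434 = 4×72282 + 51306
72282 = 1×51306 + 20976
51306 = 2×20976 + 9354
20976 = 2×9354 + 2268
9354 = 4×2268 + 282
2268 = 8×282 + 12
282 = 23×12 + 6
12 = 2×6 + 0
Since gcd = 6 > 1, 753150 is not a unit mod 1919016.

no inverse exists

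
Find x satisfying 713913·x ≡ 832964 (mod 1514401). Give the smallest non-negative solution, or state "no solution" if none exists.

1434844

First find gcd(713913, 1514401):
1514401 = 2×713913 + 86575
713913 = 8×86575 + 21313
86575 = 4×21313 + 1323
21313 = 16×1323 + 145
1323 = 9×145 + 18
145 = 8×18 + 1
18 = 18×1 + 0
gcd = 1, so a unique solution mod 1514401 exists.
Back-substitute for the Bézout coefficients:
1 = 145 − 8·18
1 = −8·1323 + 73·145
1 = 73·21313 − 1176·1323
1 = −1176·86575 + 4777·21313
1 = 4777·713913 − 39392·86575
1 = −39392·1514401 + 83561·713913
So 713913·(83561) ≡ 1 (mod 1514401), giving 713913⁻¹ ≡ 83561.
x ≡ 713913⁻¹·832964 ≡ 83561·832964 ≡ 1434844 (mod 1514401).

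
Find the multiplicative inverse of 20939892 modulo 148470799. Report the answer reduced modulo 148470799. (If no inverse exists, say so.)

gcd(148470799, 20939892) by repeated division:
148470799 = 7·20939892 + 1891555
20939892 = 11·1891555 + 132787
1891555 = 14·132787 + 32537
132787 = 4·32537 + 2639
32537 = 12·2639 + 869
2639 = 3·869 + 32
869 = 27·32 + 5
32 = 6·5 + 2
5 = 2·2 + 1
2 = 2·1 + 0
gcd = 1, so the inverse exists. Back-substitute:
1 = 5 − 2·2
1 = −2·32 + 13·5
1 = 13·869 − 353·32
1 = −353·2639 + 1072·869
1 = 1072·32537 − 13217·2639
1 = −13217·132787 + 53940·32537
1 = 53940·1891555 − 768377·132787
1 = −768377·20939892 + 8506087·1891555
1 = 8506087·148470799 − 60310986·20939892
So 20939892·(-60310986) ≡ 1 (mod 148470799), and -60310986 ≡ 88159813 (mod 148470799).

88159813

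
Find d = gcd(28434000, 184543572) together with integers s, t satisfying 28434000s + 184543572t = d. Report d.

Apply Euclid's algorithm to 184543572 and 28434000:
184543572 = 6*28434000 + 13939572
28434000 = 2*13939572 + 554856
13939572 = 25*554856 + 68172
554856 = 8*68172 + 9480
68172 = 7*9480 + 1812
9480 = 5*1812 + 420
1812 = 4*420 + 132
420 = 3*132 + 24
132 = 5*24 + 12
24 = 2*12 + 0
gcd(28434000, 184543572) = 12.
Back-substituting:
12 = 132 − 5·24
12 = −5·420 + 16·132
12 = 16·1812 − 69·420
12 = −69·9480 + 361·1812
12 = 361·68172 − 2596·9480
12 = −2596·554856 + 21129·68172
12 = 21129·13939572 − 530821·554856
12 = −530821·28434000 + 1082771·13939572
12 = 1082771·184543572 − 7027447·28434000
So 12 = (1082771)·184543572 + (-7027447)·28434000.

12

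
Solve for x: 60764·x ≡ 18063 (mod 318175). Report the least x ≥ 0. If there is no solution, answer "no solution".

gcd(60764, 318175):
318175 = 5*60764 + 14355
60764 = 4*14355 + 3344
14355 = 4*3344 + 979
3344 = 3*979 + 407
979 = 2*407 + 165
407 = 2*165 + 77
165 = 2*77 + 11
77 = 7*11 + 0
gcd = 11, but 11 ∤ 18063, so the congruence has no solution.

no solution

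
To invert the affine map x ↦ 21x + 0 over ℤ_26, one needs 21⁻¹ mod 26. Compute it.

5

Apply the Euclidean algorithm to 26 and 21:
26 = 1·21 + 5
21 = 4·5 + 1
5 = 5·1 + 0
gcd = 1, so the inverse exists. Back-substitute:
1 = 21 − 4·5
1 = −4·26 + 5·21
So 21·5 ≡ 1 (mod 26).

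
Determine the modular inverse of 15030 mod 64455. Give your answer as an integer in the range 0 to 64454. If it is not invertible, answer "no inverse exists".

Euclidean algorithm on 64455, 15030:
64455 = 4·15030 + 4335
15030 = 3·4335 + 2025
4335 = 2·2025 + 285
2025 = 7·285 + 30
285 = 9·30 + 15
30 = 2·15 + 0
The gcd is 15, not 1, hence no inverse exists.

no inverse exists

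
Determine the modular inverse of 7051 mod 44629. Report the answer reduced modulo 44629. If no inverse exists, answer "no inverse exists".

gcd(44629, 7051) by repeated division:
44629 = 6*7051 + 2323
7051 = 3*2323 + 82
2323 = 28*82 + 27
82 = 3*27 + 1
27 = 27*1 + 0
The gcd is 1. Working backward:
1 = 82 − 3·27
1 = −3·2323 + 85·82
1 = 85·7051 − 258·2323
1 = −258·44629 + 1633·7051
So 7051·1633 ≡ 1 (mod 44629).

1633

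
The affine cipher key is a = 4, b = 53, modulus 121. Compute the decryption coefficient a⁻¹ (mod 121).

Run Euclid on (121, 4):
121 = 30*4 + 1
4 = 4*1 + 0
The gcd is 1. Working backward:
1 = 121 − 30·4
Hence 4⁻¹ ≡ -30 ≡ 91 (mod 121).

91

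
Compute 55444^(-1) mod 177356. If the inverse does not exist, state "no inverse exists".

no inverse exists

Euclidean algorithm on 177356, 55444:
177356 = 3·55444 + 11024
55444 = 5·11024 + 324
11024 = 34·324 + 8
324 = 40·8 + 4
8 = 2·4 + 0
The gcd is 4, not 1, hence no inverse exists.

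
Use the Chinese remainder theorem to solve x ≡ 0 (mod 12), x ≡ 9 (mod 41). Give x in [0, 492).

Write x = 0 + 12·k. Then 12·k ≡ 9 − 0 ≡ 9 (mod 41).
Need 12⁻¹ mod 41. Extended Euclid on (41, 12):
41 = 3*12 + 5
12 = 2*5 + 2
5 = 2*2 + 1
2 = 2*1 + 0
Back-substitute:
1 = 5 − 2·2
1 = −2·12 + 5·5
1 = 5·41 − 17·12
12⁻¹ ≡ 24 (mod 41), so k ≡ 24·9 ≡ 11 (mod 41).
x = 0 + 12·11 = 132.

132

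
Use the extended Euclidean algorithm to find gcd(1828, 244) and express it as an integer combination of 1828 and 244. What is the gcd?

Repeated division:
1828 = 7·244 + 120
244 = 2·120 + 4
120 = 30·4 + 0
gcd(1828, 244) = 4.
Express as a combination:
4 = 244 − 2·120
4 = −2·1828 + 15·244
So 4 = (-2)·1828 + (15)·244.

4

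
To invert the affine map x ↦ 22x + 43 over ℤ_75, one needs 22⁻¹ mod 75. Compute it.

Extended Euclidean algorithm:
75 = 3×22 + 9
22 = 2×9 + 4
9 = 2×4 + 1
4 = 4×1 + 0
Since gcd(22, 75) = 1, back-substitute to write 1 as a combination:
1 = 9 − 2·4
1 = −2·22 + 5·9
1 = 5·75 − 17·22
So 22·(-17) ≡ 1 (mod 75), and -17 ≡ 58 (mod 75).

58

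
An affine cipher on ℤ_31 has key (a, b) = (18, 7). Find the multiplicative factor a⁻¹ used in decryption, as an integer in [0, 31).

Extended Euclidean algorithm:
31 = 1·18 + 13
18 = 1·13 + 5
13 = 2·5 + 3
5 = 1·3 + 2
3 = 1·2 + 1
2 = 2·1 + 0
Since gcd(18, 31) = 1, back-substitute to write 1 as a combination:
1 = 3 − 2
1 = −5 + 2·3
1 = 2·13 − 5·5
1 = −5·18 + 7·13
1 = 7·31 − 12·18
So 18·(-12) ≡ 1 (mod 31), and -12 ≡ 19 (mod 31).

19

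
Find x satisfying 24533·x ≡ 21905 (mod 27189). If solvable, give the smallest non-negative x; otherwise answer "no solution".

21745

First find gcd(24533, 27189):
27189 = 1×24533 + 2656
24533 = 9×2656 + 629
2656 = 4×629 + 140
629 = 4×140 + 69
140 = 2×69 + 2
69 = 34×2 + 1
2 = 2×1 + 0
gcd = 1, so a unique solution mod 27189 exists.
Back-substitute for the Bézout coefficients:
1 = 69 − 34·2
1 = −34·140 + 69·69
1 = 69·629 − 310·140
1 = −310·2656 + 1309·629
1 = 1309·24533 − 12091·2656
1 = −12091·27189 + 13400·24533
So 24533·(13400) ≡ 1 (mod 27189), giving 24533⁻¹ ≡ 13400.
x ≡ 24533⁻¹·21905 ≡ 13400·21905 ≡ 21745 (mod 27189).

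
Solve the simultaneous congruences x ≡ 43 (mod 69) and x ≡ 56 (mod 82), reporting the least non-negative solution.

Write x = 43 + 69·k. Then 69·k ≡ 56 − 43 ≡ 13 (mod 82).
Need 69⁻¹ mod 82. Extended Euclid on (82, 69):
82 = 1*69 + 13
69 = 5*13 + 4
13 = 3*4 + 1
4 = 4*1 + 0
Back-substitute:
1 = 13 − 3·4
1 = −3·69 + 16·13
1 = 16·82 − 19·69
69⁻¹ ≡ 63 (mod 82), so k ≡ 63·13 ≡ 81 (mod 82).
x = 43 + 69·81 = 5632.

5632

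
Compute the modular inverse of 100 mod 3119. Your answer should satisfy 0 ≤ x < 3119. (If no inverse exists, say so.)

Apply the Euclidean algorithm to 3119 and 100:
3119 = 31·100 + 19
100 = 5·19 + 5
19 = 3·5 + 4
5 = 1·4 + 1
4 = 4·1 + 0
The gcd is 1. Working backward:
1 = 5 − 4
1 = −19 + 4·5
1 = 4·100 − 21·19
1 = −21·3119 + 655·100
So 100·655 ≡ 1 (mod 3119).

655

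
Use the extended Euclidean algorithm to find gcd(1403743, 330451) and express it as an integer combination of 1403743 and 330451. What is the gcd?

Euclidean algorithm:
1403743 = 4×330451 + 81939
330451 = 4×81939 + 2695
81939 = 30×2695 + 1089
2695 = 2×1089 + 517
1089 = 2×517 + 55
517 = 9×55 + 22
55 = 2×22 + 11
22 = 2×11 + 0
gcd(1403743, 330451) = 11.
Express as a combination:
11 = 55 − 2·22
11 = −2·517 + 19·55
11 = 19·1089 − 40·517
11 = −40·2695 + 99·1089
11 = 99·81939 − 3010·2695
11 = −3010·330451 + 12139·81939
11 = 12139·1403743 − 51566·330451
So 11 = (12139)·1403743 + (-51566)·330451.

11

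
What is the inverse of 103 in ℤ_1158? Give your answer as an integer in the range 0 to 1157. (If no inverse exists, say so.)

787

Run Euclid on (1158, 103):
1158 = 11*103 + 25
103 = 4*25 + 3
25 = 8*3 + 1
3 = 3*1 + 0
The gcd is 1. Working backward:
1 = 25 − 8·3
1 = −8·103 + 33·25
1 = 33·1158 − 371·103
Thus 103·(-371) ≡ 1 (mod 1158); reducing, -371 mod 1158 = 787.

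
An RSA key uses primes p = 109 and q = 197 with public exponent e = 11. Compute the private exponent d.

φ(n) = (p−1)(q−1) = 108·196 = 21168.
Need d with 11·d ≡ 1 (mod 21168). Apply the extended Euclidean algorithm:
21168 = 1924*11 + 4
11 = 2*4 + 3
4 = 1*3 + 1
3 = 3*1 + 0
Back-substitute:
1 = 4 − 3
1 = −11 + 3·4
1 = 3·21168 − 5773·11
So 11·(-5773) ≡ 1 (mod 21168), hence d ≡ -5773 ≡ 15395 (mod 21168).

15395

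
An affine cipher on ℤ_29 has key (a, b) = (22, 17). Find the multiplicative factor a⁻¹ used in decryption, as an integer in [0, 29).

4

Extended Euclidean algorithm:
29 = 1*22 + 7
22 = 3*7 + 1
7 = 7*1 + 0
gcd = 1, so the inverse exists. Back-substitute:
1 = 22 − 3·7
1 = −3·29 + 4·22
So 22·4 ≡ 1 (mod 29).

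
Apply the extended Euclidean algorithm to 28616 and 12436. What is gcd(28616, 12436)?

Repeated division:
28616 = 2×12436 + 3744
12436 = 3×3744 + 1204
3744 = 3×1204 + 132
1204 = 9×132 + 16
132 = 8×16 + 4
16 = 4×4 + 0
gcd(28616, 12436) = 4.
Express as a combination:
4 = 132 − 8·16
4 = −8·1204 + 73·132
4 = 73·3744 − 227·1204
4 = −227·12436 + 754·3744
4 = 754·28616 − 1735·12436
So 4 = (754)·28616 + (-1735)·12436.

4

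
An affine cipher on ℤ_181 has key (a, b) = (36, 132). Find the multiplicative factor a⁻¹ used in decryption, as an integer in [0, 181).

gcd(181, 36) by repeated division:
181 = 5×36 + 1
36 = 36×1 + 0
gcd = 1, so the inverse exists. Back-substitute:
1 = 181 − 5·36
Thus 36·(-5) ≡ 1 (mod 181); reducing, -5 mod 181 = 176.

176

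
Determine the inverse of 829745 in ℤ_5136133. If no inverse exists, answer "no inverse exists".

Run Euclid on (5136133, 829745):
5136133 = 6*829745 + 157663
829745 = 5*157663 + 41430
157663 = 3*41430 + 33373
41430 = 1*33373 + 8057
33373 = 4*8057 + 1145
8057 = 7*1145 + 42
1145 = 27*42 + 11
42 = 3*11 + 9
11 = 1*9 + 2
9 = 4*2 + 1
2 = 2*1 + 0
gcd = 1, so the inverse exists. Back-substitute:
1 = 9 − 4·2
1 = −4·11 + 5·9
1 = 5·42 − 19·11
1 = −19·1145 + 518·42
1 = 518·8057 − 3645·1145
1 = −3645·33373 + 15098·8057
1 = 15098·41430 − 18743·33373
1 = −18743·157663 + 71327·41430
1 = 71327·829745 − 375378·157663
1 = −375378·5136133 + 2323595·829745
So 829745·2323595 ≡ 1 (mod 5136133).

2323595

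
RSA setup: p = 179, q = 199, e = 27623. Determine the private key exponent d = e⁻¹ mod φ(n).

32423

φ(n) = (p−1)(q−1) = 178·198 = 35244.
Need d with 27623·d ≡ 1 (mod 35244). Apply the extended Euclidean algorithm:
35244 = 1·27623 + 7621
27623 = 3·7621 + 4760
7621 = 1·4760 + 2861
4760 = 1·2861 + 1899
2861 = 1·1899 + 962
1899 = 1·962 + 937
962 = 1·937 + 25
937 = 37·25 + 12
25 = 2·12 + 1
12 = 12·1 + 0
Back-substitute:
1 = 25 − 2·12
1 = −2·937 + 75·25
1 = 75·962 − 77·937
1 = −77·1899 + 152·962
1 = 152·2861 − 229·1899
1 = −229·4760 + 381·2861
1 = 381·7621 − 610·4760
1 = −610·27623 + 2211·7621
1 = 2211·35244 − 2821·27623
So 27623·(-2821) ≡ 1 (mod 35244), hence d ≡ -2821 ≡ 32423 (mod 35244).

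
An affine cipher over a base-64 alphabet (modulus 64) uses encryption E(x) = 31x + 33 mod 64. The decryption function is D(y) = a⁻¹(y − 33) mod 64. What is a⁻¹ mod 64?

31

Run Euclid on (64, 31):
64 = 2*31 + 2
31 = 15*2 + 1
2 = 2*1 + 0
The gcd is 1. Working backward:
1 = 31 − 15·2
1 = −15·64 + 31·31
So 31·31 ≡ 1 (mod 64).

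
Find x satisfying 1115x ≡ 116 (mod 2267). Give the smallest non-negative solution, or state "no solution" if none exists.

55

First find gcd(1115, 2267):
2267 = 2*1115 + 37
1115 = 30*37 + 5
37 = 7*5 + 2
5 = 2*2 + 1
2 = 2*1 + 0
gcd = 1, so a unique solution mod 2267 exists.
Back-substitute for the Bézout coefficients:
1 = 5 − 2·2
1 = −2·37 + 15·5
1 = 15·1115 − 452·37
1 = −452·2267 + 919·1115
So 1115·(919) ≡ 1 (mod 2267), giving 1115⁻¹ ≡ 919.
x ≡ 1115⁻¹·116 ≡ 919·116 ≡ 55 (mod 2267).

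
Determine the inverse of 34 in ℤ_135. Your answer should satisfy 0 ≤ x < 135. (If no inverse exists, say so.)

4

Extended Euclidean algorithm:
135 = 3*34 + 33
34 = 1*33 + 1
33 = 33*1 + 0
Since gcd(34, 135) = 1, back-substitute to write 1 as a combination:
1 = 34 − 33
1 = −135 + 4·34
So 34·4 ≡ 1 (mod 135).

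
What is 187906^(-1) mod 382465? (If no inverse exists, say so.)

122851

Run Euclid on (382465, 187906):
382465 = 2·187906 + 6653
187906 = 28·6653 + 1622
6653 = 4·1622 + 165
1622 = 9·165 + 137
165 = 1·137 + 28
137 = 4·28 + 25
28 = 1·25 + 3
25 = 8·3 + 1
3 = 3·1 + 0
The gcd is 1. Working backward:
1 = 25 − 8·3
1 = −8·28 + 9·25
1 = 9·137 − 44·28
1 = −44·165 + 53·137
1 = 53·1622 − 521·165
1 = −521·6653 + 2137·1622
1 = 2137·187906 − 60357·6653
1 = −60357·382465 + 122851·187906
So 187906·122851 ≡ 1 (mod 382465).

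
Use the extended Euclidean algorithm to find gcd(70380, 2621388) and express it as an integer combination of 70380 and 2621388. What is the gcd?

Euclidean algorithm:
2621388 = 37·70380 + 17328
70380 = 4·17328 + 1068
17328 = 16·1068 + 240
1068 = 4·240 + 108
240 = 2·108 + 24
108 = 4·24 + 12
24 = 2·12 + 0
gcd(70380, 2621388) = 12.
Working backward:
12 = 108 − 4·24
12 = −4·240 + 9·108
12 = 9·1068 − 40·240
12 = −40·17328 + 649·1068
12 = 649·70380 − 2636·17328
12 = −2636·2621388 + 98181·70380
So 12 = (-2636)·2621388 + (98181)·70380.

12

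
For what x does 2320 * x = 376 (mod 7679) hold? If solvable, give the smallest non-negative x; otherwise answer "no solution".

4687

First find gcd(2320, 7679):
7679 = 3*2320 + 719
2320 = 3*719 + 163
719 = 4*163 + 67
163 = 2*67 + 29
67 = 2*29 + 9
29 = 3*9 + 2
9 = 4*2 + 1
2 = 2*1 + 0
gcd = 1, so a unique solution mod 7679 exists.
Back-substitute for the Bézout coefficients:
1 = 9 − 4·2
1 = −4·29 + 13·9
1 = 13·67 − 30·29
1 = −30·163 + 73·67
1 = 73·719 − 322·163
1 = −322·2320 + 1039·719
1 = 1039·7679 − 3439·2320
So 2320·(-3439) ≡ 1 (mod 7679), giving 2320⁻¹ ≡ 4240.
x ≡ 2320⁻¹·376 ≡ 4240·376 ≡ 4687 (mod 7679).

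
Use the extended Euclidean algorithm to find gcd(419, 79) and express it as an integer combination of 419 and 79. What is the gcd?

1

Repeated division:
419 = 5·79 + 24
79 = 3·24 + 7
24 = 3·7 + 3
7 = 2·3 + 1
3 = 3·1 + 0
gcd(419, 79) = 1.
Express as a combination:
1 = 7 − 2·3
1 = −2·24 + 7·7
1 = 7·79 − 23·24
1 = −23·419 + 122·79
So 1 = (-23)·419 + (122)·79.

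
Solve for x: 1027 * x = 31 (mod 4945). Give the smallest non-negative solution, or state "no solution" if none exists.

183

First find gcd(1027, 4945):
4945 = 4·1027 + 837
1027 = 1·837 + 190
837 = 4·190 + 77
190 = 2·77 + 36
77 = 2·36 + 5
36 = 7·5 + 1
5 = 5·1 + 0
gcd = 1, so a unique solution mod 4945 exists.
Back-substitute for the Bézout coefficients:
1 = 36 − 7·5
1 = −7·77 + 15·36
1 = 15·190 − 37·77
1 = −37·837 + 163·190
1 = 163·1027 − 200·837
1 = −200·4945 + 963·1027
So 1027·(963) ≡ 1 (mod 4945), giving 1027⁻¹ ≡ 963.
x ≡ 1027⁻¹·31 ≡ 963·31 ≡ 183 (mod 4945).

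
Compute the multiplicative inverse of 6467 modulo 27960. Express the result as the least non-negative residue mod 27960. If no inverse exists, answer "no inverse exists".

Run Euclid on (27960, 6467):
27960 = 4*6467 + 2092
6467 = 3*2092 + 191
2092 = 10*191 + 182
191 = 1*182 + 9
182 = 20*9 + 2
9 = 4*2 + 1
2 = 2*1 + 0
gcd = 1, so the inverse exists. Back-substitute:
1 = 9 − 4·2
1 = −4·182 + 81·9
1 = 81·191 − 85·182
1 = −85·2092 + 931·191
1 = 931·6467 − 2878·2092
1 = −2878·27960 + 12443·6467
So 6467·12443 ≡ 1 (mod 27960).

12443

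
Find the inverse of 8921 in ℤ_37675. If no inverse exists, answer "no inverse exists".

no inverse exists

Compute gcd(8921, 37675):
37675 = 4·8921 + 1991
8921 = 4·1991 + 957
1991 = 2·957 + 77
957 = 12·77 + 33
77 = 2·33 + 11
33 = 3·11 + 0
gcd(8921, 37675) = 11 ≠ 1, so 8921 has no multiplicative inverse modulo 37675.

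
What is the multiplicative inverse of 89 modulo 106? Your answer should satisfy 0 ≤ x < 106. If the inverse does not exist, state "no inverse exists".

81

Apply the Euclidean algorithm to 106 and 89:
106 = 1×89 + 17
89 = 5×17 + 4
17 = 4×4 + 1
4 = 4×1 + 0
gcd = 1, so the inverse exists. Back-substitute:
1 = 17 − 4·4
1 = −4·89 + 21·17
1 = 21·106 − 25·89
Thus 89·(-25) ≡ 1 (mod 106); reducing, -25 mod 106 = 81.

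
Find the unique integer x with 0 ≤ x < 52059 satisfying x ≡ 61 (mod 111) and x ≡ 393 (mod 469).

Write x = 61 + 111·k. Then 111·k ≡ 393 − 61 ≡ 332 (mod 469).
Need 111⁻¹ mod 469. Extended Euclid on (469, 111):
469 = 4·111 + 25
111 = 4·25 + 11
25 = 2·11 + 3
11 = 3·3 + 2
3 = 1·2 + 1
2 = 2·1 + 0
Back-substitute:
1 = 3 − 2
1 = −11 + 4·3
1 = 4·25 − 9·11
1 = −9·111 + 40·25
1 = 40·469 − 169·111
111⁻¹ ≡ 300 (mod 469), so k ≡ 300·332 ≡ 172 (mod 469).
x = 61 + 111·172 = 19153.

19153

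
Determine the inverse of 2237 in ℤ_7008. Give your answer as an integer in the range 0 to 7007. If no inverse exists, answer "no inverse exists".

1109

Run Euclid on (7008, 2237):
7008 = 3·2237 + 297
2237 = 7·297 + 158
297 = 1·158 + 139
158 = 1·139 + 19
139 = 7·19 + 6
19 = 3·6 + 1
6 = 6·1 + 0
gcd = 1, so the inverse exists. Back-substitute:
1 = 19 − 3·6
1 = −3·139 + 22·19
1 = 22·158 − 25·139
1 = −25·297 + 47·158
1 = 47·2237 − 354·297
1 = −354·7008 + 1109·2237
So 2237·1109 ≡ 1 (mod 7008).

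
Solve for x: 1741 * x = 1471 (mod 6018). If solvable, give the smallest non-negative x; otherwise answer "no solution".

4771

First find gcd(1741, 6018):
6018 = 3*1741 + 795
1741 = 2*795 + 151
795 = 5*151 + 40
151 = 3*40 + 31
40 = 1*31 + 9
31 = 3*9 + 4
9 = 2*4 + 1
4 = 4*1 + 0
gcd = 1, so a unique solution mod 6018 exists.
Back-substitute for the Bézout coefficients:
1 = 9 − 2·4
1 = −2·31 + 7·9
1 = 7·40 − 9·31
1 = −9·151 + 34·40
1 = 34·795 − 179·151
1 = −179·1741 + 392·795
1 = 392·6018 − 1355·1741
So 1741·(-1355) ≡ 1 (mod 6018), giving 1741⁻¹ ≡ 4663.
x ≡ 1741⁻¹·1471 ≡ 4663·1471 ≡ 4771 (mod 6018).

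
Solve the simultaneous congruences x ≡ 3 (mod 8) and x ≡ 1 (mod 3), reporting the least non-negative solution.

19

Write x = 3 + 8·k. Then 8·k ≡ 1 − 3 ≡ 1 (mod 3).
Need 8⁻¹ mod 3. Extended Euclid on (3, 2):
3 = 1*2 + 1
2 = 2*1 + 0
Back-substitute:
1 = 3 − 2
8⁻¹ ≡ 2 (mod 3), so k ≡ 2·1 ≡ 2 (mod 3).
x = 3 + 8·2 = 19.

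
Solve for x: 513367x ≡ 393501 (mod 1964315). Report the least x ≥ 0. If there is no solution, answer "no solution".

395908

First find gcd(513367, 1964315):
1964315 = 3*513367 + 424214
513367 = 1*424214 + 89153
424214 = 4*89153 + 67602
89153 = 1*67602 + 21551
67602 = 3*21551 + 2949
21551 = 7*2949 + 908
2949 = 3*908 + 225
908 = 4*225 + 8
225 = 28*8 + 1
8 = 8*1 + 0
gcd = 1, so a unique solution mod 1964315 exists.
Back-substitute for the Bézout coefficients:
1 = 225 − 28·8
1 = −28·908 + 113·225
1 = 113·2949 − 367·908
1 = −367·21551 + 2682·2949
1 = 2682·67602 − 8413·21551
1 = −8413·89153 + 11095·67602
1 = 11095·424214 − 52793·89153
1 = −52793·513367 + 63888·424214
1 = 63888·1964315 − 244457·513367
So 513367·(-244457) ≡ 1 (mod 1964315), giving 513367⁻¹ ≡ 1719858.
x ≡ 513367⁻¹·393501 ≡ 1719858·393501 ≡ 395908 (mod 1964315).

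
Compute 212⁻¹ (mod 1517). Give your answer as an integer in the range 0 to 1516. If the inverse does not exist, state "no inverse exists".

Run Euclid on (1517, 212):
1517 = 7·212 + 33
212 = 6·33 + 14
33 = 2·14 + 5
14 = 2·5 + 4
5 = 1·4 + 1
4 = 4·1 + 0
Since gcd(212, 1517) = 1, back-substitute to write 1 as a combination:
1 = 5 − 4
1 = −14 + 3·5
1 = 3·33 − 7·14
1 = −7·212 + 45·33
1 = 45·1517 − 322·212
Hence 212⁻¹ ≡ -322 ≡ 1195 (mod 1517).

1195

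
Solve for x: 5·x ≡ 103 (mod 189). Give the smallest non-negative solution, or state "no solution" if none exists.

First find gcd(5, 189):
189 = 37*5 + 4
5 = 1*4 + 1
4 = 4*1 + 0
gcd = 1, so a unique solution mod 189 exists.
Back-substitute for the Bézout coefficients:
1 = 5 − 4
1 = −189 + 38·5
So 5·(38) ≡ 1 (mod 189), giving 5⁻¹ ≡ 38.
x ≡ 5⁻¹·103 ≡ 38·103 ≡ 134 (mod 189).

134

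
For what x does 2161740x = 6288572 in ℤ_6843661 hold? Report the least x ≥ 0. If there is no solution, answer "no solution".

5232038

First find gcd(2161740, 6843661):
6843661 = 3·2161740 + 358441
2161740 = 6·358441 + 11094
358441 = 32·11094 + 3433
11094 = 3·3433 + 795
3433 = 4·795 + 253
795 = 3·253 + 36
253 = 7·36 + 1
36 = 36·1 + 0
gcd = 1, so a unique solution mod 6843661 exists.
Back-substitute for the Bézout coefficients:
1 = 253 − 7·36
1 = −7·795 + 22·253
1 = 22·3433 − 95·795
1 = −95·11094 + 307·3433
1 = 307·358441 − 9919·11094
1 = −9919·2161740 + 59821·358441
1 = 59821·6843661 − 189382·2161740
So 2161740·(-189382) ≡ 1 (mod 6843661), giving 2161740⁻¹ ≡ 6654279.
x ≡ 2161740⁻¹·6288572 ≡ 6654279·6288572 ≡ 5232038 (mod 6843661).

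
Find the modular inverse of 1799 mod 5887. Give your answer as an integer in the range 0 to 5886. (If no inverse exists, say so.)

no inverse exists

Euclidean algorithm on 5887, 1799:
5887 = 3·1799 + 490
1799 = 3·490 + 329
490 = 1·329 + 161
329 = 2·161 + 7
161 = 23·7 + 0
Since gcd = 7 > 1, 1799 is not a unit mod 5887.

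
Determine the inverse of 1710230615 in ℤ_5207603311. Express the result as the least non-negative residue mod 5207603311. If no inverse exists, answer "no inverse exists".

gcd(5207603311, 1710230615) by repeated division:
5207603311 = 3·1710230615 + 76911466
1710230615 = 22·76911466 + 18178363
76911466 = 4·18178363 + 4198014
18178363 = 4·4198014 + 1386307
4198014 = 3·1386307 + 39093
1386307 = 35·39093 + 18052
39093 = 2·18052 + 2989
18052 = 6·2989 + 118
2989 = 25·118 + 39
118 = 3·39 + 1
39 = 39·1 + 0
The gcd is 1. Working backward:
1 = 118 − 3·39
1 = −3·2989 + 76·118
1 = 76·18052 − 459·2989
1 = −459·39093 + 994·18052
1 = 994·1386307 − 35249·39093
1 = −35249·4198014 + 106741·1386307
1 = 106741·18178363 − 462213·4198014
1 = −462213·76911466 + 1955593·18178363
1 = 1955593·1710230615 − 43485259·76911466
1 = −43485259·5207603311 + 132411370·1710230615
So 1710230615·132411370 ≡ 1 (mod 5207603311).

132411370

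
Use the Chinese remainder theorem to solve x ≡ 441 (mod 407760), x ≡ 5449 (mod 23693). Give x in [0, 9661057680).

2258990841

Write x = 441 + 407760·k. Then 407760·k ≡ 5449 − 441 ≡ 5008 (mod 23693).
Need 407760⁻¹ mod 23693. Extended Euclid on (23693, 4979):
23693 = 4×4979 + 3777
4979 = 1×3777 + 1202
3777 = 3×1202 + 171
1202 = 7×171 + 5
171 = 34×5 + 1
5 = 5×1 + 0
Back-substitute:
1 = 171 − 34·5
1 = −34·1202 + 239·171
1 = 239·3777 − 751·1202
1 = −751·4979 + 990·3777
1 = 990·23693 − 4711·4979
407760⁻¹ ≡ 18982 (mod 23693), so k ≡ 18982·5008 ≡ 5540 (mod 23693).
x = 441 + 407760·5540 = 2258990841.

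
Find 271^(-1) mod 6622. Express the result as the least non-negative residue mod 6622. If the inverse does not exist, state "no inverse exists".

Apply the Euclidean algorithm to 6622 and 271:
6622 = 24×271 + 118
271 = 2×118 + 35
118 = 3×35 + 13
35 = 2×13 + 9
13 = 1×9 + 4
9 = 2×4 + 1
4 = 4×1 + 0
The gcd is 1. Working backward:
1 = 9 − 2·4
1 = −2·13 + 3·9
1 = 3·35 − 8·13
1 = −8·118 + 27·35
1 = 27·271 − 62·118
1 = −62·6622 + 1515·271
So 271·1515 ≡ 1 (mod 6622).

1515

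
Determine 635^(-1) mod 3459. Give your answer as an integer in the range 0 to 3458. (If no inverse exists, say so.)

2375

Run Euclid on (3459, 635):
3459 = 5*635 + 284
635 = 2*284 + 67
284 = 4*67 + 16
67 = 4*16 + 3
16 = 5*3 + 1
3 = 3*1 + 0
Since gcd(635, 3459) = 1, back-substitute to write 1 as a combination:
1 = 16 − 5·3
1 = −5·67 + 21·16
1 = 21·284 − 89·67
1 = −89·635 + 199·284
1 = 199·3459 − 1084·635
Hence 635⁻¹ ≡ -1084 ≡ 2375 (mod 3459).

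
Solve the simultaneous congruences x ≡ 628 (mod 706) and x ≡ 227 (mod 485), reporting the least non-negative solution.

Write x = 628 + 706·k. Then 706·k ≡ 227 − 628 ≡ 84 (mod 485).
Need 706⁻¹ mod 485. Extended Euclid on (485, 221):
485 = 2×221 + 43
221 = 5×43 + 6
43 = 7×6 + 1
6 = 6×1 + 0
Back-substitute:
1 = 43 − 7·6
1 = −7·221 + 36·43
1 = 36·485 − 79·221
706⁻¹ ≡ 406 (mod 485), so k ≡ 406·84 ≡ 154 (mod 485).
x = 628 + 706·154 = 109352.

109352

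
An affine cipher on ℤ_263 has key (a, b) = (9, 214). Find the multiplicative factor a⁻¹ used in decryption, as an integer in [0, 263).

Extended Euclidean algorithm:
263 = 29·9 + 2
9 = 4·2 + 1
2 = 2·1 + 0
Since gcd(9, 263) = 1, back-substitute to write 1 as a combination:
1 = 9 − 4·2
1 = −4·263 + 117·9
So 9·117 ≡ 1 (mod 263).

117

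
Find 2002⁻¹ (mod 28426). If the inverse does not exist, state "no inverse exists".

no inverse exists

Compute gcd(2002, 28426):
28426 = 14*2002 + 398
2002 = 5*398 + 12
398 = 33*12 + 2
12 = 6*2 + 0
Since gcd = 2 > 1, 2002 is not a unit mod 28426.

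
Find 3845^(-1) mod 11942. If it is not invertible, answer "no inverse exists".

3609

Extended Euclidean algorithm:
11942 = 3*3845 + 407
3845 = 9*407 + 182
407 = 2*182 + 43
182 = 4*43 + 10
43 = 4*10 + 3
10 = 3*3 + 1
3 = 3*1 + 0
Since gcd(3845, 11942) = 1, back-substitute to write 1 as a combination:
1 = 10 − 3·3
1 = −3·43 + 13·10
1 = 13·182 − 55·43
1 = −55·407 + 123·182
1 = 123·3845 − 1162·407
1 = −1162·11942 + 3609·3845
So 3845·3609 ≡ 1 (mod 11942).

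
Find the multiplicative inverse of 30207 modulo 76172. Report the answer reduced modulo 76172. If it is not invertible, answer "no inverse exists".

Run Euclid on (76172, 30207):
76172 = 2·30207 + 15758
30207 = 1·15758 + 14449
15758 = 1·14449 + 1309
14449 = 11·1309 + 50
1309 = 26·50 + 9
50 = 5·9 + 5
9 = 1·5 + 4
5 = 1·4 + 1
4 = 4·1 + 0
gcd = 1, so the inverse exists. Back-substitute:
1 = 5 − 4
1 = −9 + 2·5
1 = 2·50 − 11·9
1 = −11·1309 + 288·50
1 = 288·14449 − 3179·1309
1 = −3179·15758 + 3467·14449
1 = 3467·30207 − 6646·15758
1 = −6646·76172 + 16759·30207
So 30207·16759 ≡ 1 (mod 76172).

16759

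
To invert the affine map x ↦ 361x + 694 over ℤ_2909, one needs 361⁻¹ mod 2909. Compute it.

Apply the Euclidean algorithm to 2909 and 361:
2909 = 8*361 + 21
361 = 17*21 + 4
21 = 5*4 + 1
4 = 4*1 + 0
The gcd is 1. Working backward:
1 = 21 − 5·4
1 = −5·361 + 86·21
1 = 86·2909 − 693·361
Thus 361·(-693) ≡ 1 (mod 2909); reducing, -693 mod 2909 = 2216.

2216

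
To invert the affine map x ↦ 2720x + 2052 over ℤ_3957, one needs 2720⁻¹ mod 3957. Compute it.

563

Run Euclid on (3957, 2720):
3957 = 1·2720 + 1237
2720 = 2·1237 + 246
1237 = 5·246 + 7
246 = 35·7 + 1
7 = 7·1 + 0
gcd = 1, so the inverse exists. Back-substitute:
1 = 246 − 35·7
1 = −35·1237 + 176·246
1 = 176·2720 − 387·1237
1 = −387·3957 + 563·2720
So 2720·563 ≡ 1 (mod 3957).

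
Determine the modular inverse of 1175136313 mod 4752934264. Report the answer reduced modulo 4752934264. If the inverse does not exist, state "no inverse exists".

Compute gcd(1175136313, 4752934264):
4752934264 = 4·1175136313 + 52389012
1175136313 = 22·52389012 + 22578049
52389012 = 2·22578049 + 7232914
22578049 = 3·7232914 + 879307
7232914 = 8·879307 + 198458
879307 = 4·198458 + 85475
198458 = 2·85475 + 27508
85475 = 3·27508 + 2951
27508 = 9·2951 + 949
2951 = 3·949 + 104
949 = 9·104 + 13
104 = 8·13 + 0
Since gcd = 13 > 1, 1175136313 is not a unit mod 4752934264.

no inverse exists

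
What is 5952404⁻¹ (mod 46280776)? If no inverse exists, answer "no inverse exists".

no inverse exists

Compute gcd(5952404, 46280776):
46280776 = 7×5952404 + 4613948
5952404 = 1×4613948 + 1338456
4613948 = 3×1338456 + 598580
1338456 = 2×598580 + 141296
598580 = 4×141296 + 33396
141296 = 4×33396 + 7712
33396 = 4×7712 + 2548
7712 = 3×2548 + 68
2548 = 37×68 + 32
68 = 2×32 + 4
32 = 8×4 + 0
Since gcd = 4 > 1, 5952404 is not a unit mod 46280776.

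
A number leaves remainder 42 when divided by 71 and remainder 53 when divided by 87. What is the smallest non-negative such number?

5012

Write x = 42 + 71·k. Then 71·k ≡ 53 − 42 ≡ 11 (mod 87).
Need 71⁻¹ mod 87. Extended Euclid on (87, 71):
87 = 1×71 + 16
71 = 4×16 + 7
16 = 2×7 + 2
7 = 3×2 + 1
2 = 2×1 + 0
Back-substitute:
1 = 7 − 3·2
1 = −3·16 + 7·7
1 = 7·71 − 31·16
1 = −31·87 + 38·71
71⁻¹ ≡ 38 (mod 87), so k ≡ 38·11 ≡ 70 (mod 87).
x = 42 + 71·70 = 5012.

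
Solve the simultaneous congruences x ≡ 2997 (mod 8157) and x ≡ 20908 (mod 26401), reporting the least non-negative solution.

184220685

Write x = 2997 + 8157·k. Then 8157·k ≡ 20908 − 2997 ≡ 17911 (mod 26401).
Need 8157⁻¹ mod 26401. Extended Euclid on (26401, 8157):
26401 = 3·8157 + 1930
8157 = 4·1930 + 437
1930 = 4·437 + 182
437 = 2·182 + 73
182 = 2·73 + 36
73 = 2·36 + 1
36 = 36·1 + 0
Back-substitute:
1 = 73 − 2·36
1 = −2·182 + 5·73
1 = 5·437 − 12·182
1 = −12·1930 + 53·437
1 = 53·8157 − 224·1930
1 = −224·26401 + 725·8157
8157⁻¹ ≡ 725 (mod 26401), so k ≡ 725·17911 ≡ 22584 (mod 26401).
x = 2997 + 8157·22584 = 184220685.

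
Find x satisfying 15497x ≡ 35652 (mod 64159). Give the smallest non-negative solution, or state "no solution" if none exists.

880

First find gcd(15497, 64159):
64159 = 4·15497 + 2171
15497 = 7·2171 + 300
2171 = 7·300 + 71
300 = 4·71 + 16
71 = 4·16 + 7
16 = 2·7 + 2
7 = 3·2 + 1
2 = 2·1 + 0
gcd = 1, so a unique solution mod 64159 exists.
Back-substitute for the Bézout coefficients:
1 = 7 − 3·2
1 = −3·16 + 7·7
1 = 7·71 − 31·16
1 = −31·300 + 131·71
1 = 131·2171 − 948·300
1 = −948·15497 + 6767·2171
1 = 6767·64159 − 28016·15497
So 15497·(-28016) ≡ 1 (mod 64159), giving 15497⁻¹ ≡ 36143.
x ≡ 15497⁻¹·35652 ≡ 36143·35652 ≡ 880 (mod 64159).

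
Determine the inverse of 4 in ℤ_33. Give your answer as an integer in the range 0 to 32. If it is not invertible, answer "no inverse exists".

Run Euclid on (33, 4):
33 = 8*4 + 1
4 = 4*1 + 0
The gcd is 1. Working backward:
1 = 33 − 8·4
So 4·(-8) ≡ 1 (mod 33), and -8 ≡ 25 (mod 33).

25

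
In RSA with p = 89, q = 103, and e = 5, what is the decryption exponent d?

φ(n) = (p−1)(q−1) = 88·102 = 8976.
Need d with 5·d ≡ 1 (mod 8976). Apply the extended Euclidean algorithm:
8976 = 1795*5 + 1
5 = 5*1 + 0
Back-substitute:
1 = 8976 − 1795·5
So 5·(-1795) ≡ 1 (mod 8976), hence d ≡ -1795 ≡ 7181 (mod 8976).

7181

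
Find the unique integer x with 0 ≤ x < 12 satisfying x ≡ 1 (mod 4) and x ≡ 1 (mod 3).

Write x = 1 + 4·k. Then 4·k ≡ 1 − 1 ≡ 0 (mod 3).
Need 4⁻¹ mod 3. Extended Euclid on (3, 1):
3 = 3·1 + 0
4⁻¹ ≡ 1 (mod 3), so k ≡ 1·0 ≡ 0 (mod 3).
x = 1 + 4·0 = 1.

1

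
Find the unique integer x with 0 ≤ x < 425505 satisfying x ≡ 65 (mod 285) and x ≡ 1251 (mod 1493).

87845

Write x = 65 + 285·k. Then 285·k ≡ 1251 − 65 ≡ 1186 (mod 1493).
Need 285⁻¹ mod 1493. Extended Euclid on (1493, 285):
1493 = 5*285 + 68
285 = 4*68 + 13
68 = 5*13 + 3
13 = 4*3 + 1
3 = 3*1 + 0
Back-substitute:
1 = 13 − 4·3
1 = −4·68 + 21·13
1 = 21·285 − 88·68
1 = −88·1493 + 461·285
285⁻¹ ≡ 461 (mod 1493), so k ≡ 461·1186 ≡ 308 (mod 1493).
x = 65 + 285·308 = 87845.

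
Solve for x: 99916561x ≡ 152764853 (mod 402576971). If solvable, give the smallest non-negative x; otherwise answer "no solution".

First find gcd(99916561, 402576971):
402576971 = 4×99916561 + 2910727
99916561 = 34×2910727 + 951843
2910727 = 3×951843 + 55198
951843 = 17×55198 + 13477
55198 = 4×13477 + 1290
13477 = 10×1290 + 577
1290 = 2×577 + 136
577 = 4×136 + 33
136 = 4×33 + 4
33 = 8×4 + 1
4 = 4×1 + 0
gcd = 1, so a unique solution mod 402576971 exists.
Back-substitute for the Bézout coefficients:
1 = 33 − 8·4
1 = −8·136 + 33·33
1 = 33·577 − 140·136
1 = −140·1290 + 313·577
1 = 313·13477 − 3270·1290
1 = −3270·55198 + 13393·13477
1 = 13393·951843 − 230951·55198
1 = −230951·2910727 + 706246·951843
1 = 706246·99916561 − 24243315·2910727
1 = −24243315·402576971 + 97679506·99916561
So 99916561·(97679506) ≡ 1 (mod 402576971), giving 99916561⁻¹ ≡ 97679506.
x ≡ 99916561⁻¹·152764853 ≡ 97679506·152764853 ≡ 73338186 (mod 402576971).

73338186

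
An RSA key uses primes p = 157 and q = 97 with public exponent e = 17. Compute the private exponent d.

881

φ(n) = (p−1)(q−1) = 156·96 = 14976.
Need d with 17·d ≡ 1 (mod 14976). Apply the extended Euclidean algorithm:
14976 = 880*17 + 16
17 = 1*16 + 1
16 = 16*1 + 0
Back-substitute:
1 = 17 − 16
1 = −14976 + 881·17
So 17·881 ≡ 1 (mod 14976), hence d = 881.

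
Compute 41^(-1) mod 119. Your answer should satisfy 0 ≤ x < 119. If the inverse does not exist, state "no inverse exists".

Extended Euclidean algorithm:
119 = 2*41 + 37
41 = 1*37 + 4
37 = 9*4 + 1
4 = 4*1 + 0
Since gcd(41, 119) = 1, back-substitute to write 1 as a combination:
1 = 37 − 9·4
1 = −9·41 + 10·37
1 = 10·119 − 29·41
Thus 41·(-29) ≡ 1 (mod 119); reducing, -29 mod 119 = 90.

90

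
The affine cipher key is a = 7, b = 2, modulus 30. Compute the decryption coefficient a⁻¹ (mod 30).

gcd(30, 7) by repeated division:
30 = 4·7 + 2
7 = 3·2 + 1
2 = 2·1 + 0
Since gcd(7, 30) = 1, back-substitute to write 1 as a combination:
1 = 7 − 3·2
1 = −3·30 + 13·7
So 7·13 ≡ 1 (mod 30).

13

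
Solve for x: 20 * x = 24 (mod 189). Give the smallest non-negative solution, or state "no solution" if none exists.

39

First find gcd(20, 189):
189 = 9·20 + 9
20 = 2·9 + 2
9 = 4·2 + 1
2 = 2·1 + 0
gcd = 1, so a unique solution mod 189 exists.
Back-substitute for the Bézout coefficients:
1 = 9 − 4·2
1 = −4·20 + 9·9
1 = 9·189 − 85·20
So 20·(-85) ≡ 1 (mod 189), giving 20⁻¹ ≡ 104.
x ≡ 20⁻¹·24 ≡ 104·24 ≡ 39 (mod 189).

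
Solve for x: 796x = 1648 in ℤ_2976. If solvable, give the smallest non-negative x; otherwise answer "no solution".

First find gcd(796, 2976):
2976 = 3·796 + 588
796 = 1·588 + 208
588 = 2·208 + 172
208 = 1·172 + 36
172 = 4·36 + 28
36 = 1·28 + 8
28 = 3·8 + 4
8 = 2·4 + 0
gcd = 4 and 4 | 1648, so solutions exist. Divide through by 4: 199x ≡ 412 (mod 744).
Now find 199⁻¹ mod 744:
744 = 3×199 + 147
199 = 1×147 + 52
147 = 2×52 + 43
52 = 1×43 + 9
43 = 4×9 + 7
9 = 1×7 + 2
7 = 3×2 + 1
2 = 2×1 + 0
Back-substitute:
1 = 7 − 3·2
1 = −3·9 + 4·7
1 = 4·43 − 19·9
1 = −19·52 + 23·43
1 = 23·147 − 65·52
1 = −65·199 + 88·147
1 = 88·744 − 329·199
So 199·(-329) ≡ 1 (mod 744), i.e. 199⁻¹ ≡ 415.
Then x ≡ 415·412 ≡ 604 (mod 744); the smallest non-negative solution is x = 604.

604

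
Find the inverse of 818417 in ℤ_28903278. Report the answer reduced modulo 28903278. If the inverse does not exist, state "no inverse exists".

Extended Euclidean algorithm:
28903278 = 35*818417 + 258683
818417 = 3*258683 + 42368
258683 = 6*42368 + 4475
42368 = 9*4475 + 2093
4475 = 2*2093 + 289
2093 = 7*289 + 70
289 = 4*70 + 9
70 = 7*9 + 7
9 = 1*7 + 2
7 = 3*2 + 1
2 = 2*1 + 0
The gcd is 1. Working backward:
1 = 7 − 3·2
1 = −3·9 + 4·7
1 = 4·70 − 31·9
1 = −31·289 + 128·70
1 = 128·2093 − 927·289
1 = −927·4475 + 1982·2093
1 = 1982·42368 − 18765·4475
1 = −18765·258683 + 114572·42368
1 = 114572·818417 − 362481·258683
1 = −362481·28903278 + 12801407·818417
So 818417·12801407 ≡ 1 (mod 28903278).

12801407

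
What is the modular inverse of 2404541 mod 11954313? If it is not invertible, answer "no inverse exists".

Apply the Euclidean algorithm to 11954313 and 2404541:
11954313 = 4*2404541 + 2336149
2404541 = 1*2336149 + 68392
2336149 = 34*68392 + 10821
68392 = 6*10821 + 3466
10821 = 3*3466 + 423
3466 = 8*423 + 82
423 = 5*82 + 13
82 = 6*13 + 4
13 = 3*4 + 1
4 = 4*1 + 0
The gcd is 1. Working backward:
1 = 13 − 3·4
1 = −3·82 + 19·13
1 = 19·423 − 98·82
1 = −98·3466 + 803·423
1 = 803·10821 − 2507·3466
1 = −2507·68392 + 15845·10821
1 = 15845·2336149 − 541237·68392
1 = −541237·2404541 + 557082·2336149
1 = 557082·11954313 − 2769565·2404541
Thus 2404541·(-2769565) ≡ 1 (mod 11954313); reducing, -2769565 mod 11954313 = 9184748.

9184748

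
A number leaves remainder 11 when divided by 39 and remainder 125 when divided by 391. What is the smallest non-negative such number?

Write x = 11 + 39·k. Then 39·k ≡ 125 − 11 ≡ 114 (mod 391).
Need 39⁻¹ mod 391. Extended Euclid on (391, 39):
391 = 10·39 + 1
39 = 39·1 + 0
Back-substitute:
1 = 391 − 10·39
39⁻¹ ≡ 381 (mod 391), so k ≡ 381·114 ≡ 33 (mod 391).
x = 11 + 39·33 = 1298.

1298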